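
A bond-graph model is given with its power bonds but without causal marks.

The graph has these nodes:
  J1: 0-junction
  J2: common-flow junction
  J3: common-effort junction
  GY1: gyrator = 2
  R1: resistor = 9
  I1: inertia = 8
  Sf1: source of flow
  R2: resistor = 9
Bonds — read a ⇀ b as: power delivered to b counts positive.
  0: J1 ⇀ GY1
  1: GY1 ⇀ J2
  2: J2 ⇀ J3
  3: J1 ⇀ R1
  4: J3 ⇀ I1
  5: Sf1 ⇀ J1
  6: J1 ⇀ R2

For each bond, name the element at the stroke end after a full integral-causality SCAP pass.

b0 stroke at J1
b1 stroke at J2
b2 stroke at J3
b3 stroke at R1
b4 stroke at I1
b5 stroke at Sf1
b6 stroke at R2

b5 stroke at Sf1  (Sf1: flow source, stroke at near end)
b4 stroke at I1  (I1: I, integral causality)
b2 stroke at J3  (J3 needs exactly one e-in)
b1 stroke at J2  (common-f at J2 fixed by 2)
b0 stroke at J1  (GY GY1: same side as bond 1)
b3 stroke at R1  (J1 effort already set via bond 0)
b6 stroke at R2  (0-jn J1 has e-setter on 0)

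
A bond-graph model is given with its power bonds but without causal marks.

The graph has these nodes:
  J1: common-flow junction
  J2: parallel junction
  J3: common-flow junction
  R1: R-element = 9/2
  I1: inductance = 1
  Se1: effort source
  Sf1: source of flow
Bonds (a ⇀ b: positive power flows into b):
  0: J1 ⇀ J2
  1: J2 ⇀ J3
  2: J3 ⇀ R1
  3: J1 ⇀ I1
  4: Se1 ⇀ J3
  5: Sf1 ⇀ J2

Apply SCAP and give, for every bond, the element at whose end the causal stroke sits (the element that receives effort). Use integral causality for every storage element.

β0 |J1
β1 |J2
β2 |J3
β3 |I1
β4 |J3
β5 |Sf1

β4 |J3  (Se1 (Se) sets effort on bond)
β5 |Sf1  (source Sf1 imposes f)
β3 |I1  (prefer integral on I1)
β0 |J1  (1-jn J1 has f-setter on 3)
β1 |J2  (closing 0-jn rule on J2)
β2 |J3  (J3: bond 1 brought flow, rest push out)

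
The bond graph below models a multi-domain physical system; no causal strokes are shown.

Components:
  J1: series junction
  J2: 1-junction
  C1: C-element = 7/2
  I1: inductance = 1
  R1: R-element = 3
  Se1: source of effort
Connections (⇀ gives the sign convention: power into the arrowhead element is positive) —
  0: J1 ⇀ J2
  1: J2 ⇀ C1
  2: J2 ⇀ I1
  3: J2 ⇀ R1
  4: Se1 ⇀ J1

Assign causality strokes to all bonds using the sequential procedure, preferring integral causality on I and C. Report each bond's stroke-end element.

#4 stroke→J1  (Se1 fixes effort; stroke away)
#0 stroke→J2  (J1: last free bond brings flow in)
#1 stroke→J2  (C1: C, integral causality)
#2 stroke→I1  (I1 outputs flow p/I1)
#3 stroke→J2  (1-jn J2 has f-setter on 2)

β0 →J2
β1 →J2
β2 →I1
β3 →J2
β4 →J1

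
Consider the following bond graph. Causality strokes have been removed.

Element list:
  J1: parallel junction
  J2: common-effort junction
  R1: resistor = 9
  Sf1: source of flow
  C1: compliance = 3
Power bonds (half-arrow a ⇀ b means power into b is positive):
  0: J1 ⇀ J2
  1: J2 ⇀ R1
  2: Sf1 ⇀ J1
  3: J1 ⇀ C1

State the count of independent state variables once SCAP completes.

1  (C1 all integral)

#2 stroke at Sf1  (Sf1 fixes flow; stroke at Sf1)
#3 stroke at J1  (C1 outputs effort q/C1)
#0 stroke at J2  (J1: bond 3 brought effort, rest push out)
#1 stroke at R1  (J2: bond 0 brought effort, rest push out)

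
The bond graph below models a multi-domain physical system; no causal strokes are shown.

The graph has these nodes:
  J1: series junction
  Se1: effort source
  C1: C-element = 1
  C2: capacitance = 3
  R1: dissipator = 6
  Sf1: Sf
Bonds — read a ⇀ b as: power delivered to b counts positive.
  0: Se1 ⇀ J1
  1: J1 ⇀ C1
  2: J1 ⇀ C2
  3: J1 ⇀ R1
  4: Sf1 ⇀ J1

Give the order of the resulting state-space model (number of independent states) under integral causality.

#0 |J1  (Se1 fixes effort; stroke away)
#4 |Sf1  (Sf1: flow source, stroke at near end)
#1 |J1  (common-f at J1 fixed by 4)
#2 |J1  (J1: bond 4 brought flow, rest push out)
#3 |J1  (common-f at J1 fixed by 4)

2  (C1, C2 all integral)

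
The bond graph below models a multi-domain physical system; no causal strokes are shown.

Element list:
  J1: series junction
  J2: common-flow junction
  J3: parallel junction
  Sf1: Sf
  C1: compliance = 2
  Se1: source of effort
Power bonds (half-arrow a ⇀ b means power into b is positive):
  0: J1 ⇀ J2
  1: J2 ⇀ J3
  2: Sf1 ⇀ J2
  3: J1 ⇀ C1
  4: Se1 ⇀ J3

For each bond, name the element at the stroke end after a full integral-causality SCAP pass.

#2 →Sf1  (Sf1: flow source, stroke at near end)
#4 →J3  (Se1 fixes effort; stroke away)
#0 →J2  (common-f at J2 fixed by 2)
#1 →J2  (1-jn J2 has f-setter on 2)
#3 →J1  (1-jn J1 has f-setter on 0)

#0 stroke at J2
#1 stroke at J2
#2 stroke at Sf1
#3 stroke at J1
#4 stroke at J3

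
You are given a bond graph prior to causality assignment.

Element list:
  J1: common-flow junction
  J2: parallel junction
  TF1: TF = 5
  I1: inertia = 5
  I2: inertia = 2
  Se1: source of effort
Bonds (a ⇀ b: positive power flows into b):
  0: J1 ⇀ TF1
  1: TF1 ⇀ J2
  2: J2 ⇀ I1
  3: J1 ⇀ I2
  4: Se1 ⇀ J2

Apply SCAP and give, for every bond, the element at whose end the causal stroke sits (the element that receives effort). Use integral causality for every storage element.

#4 |J2  (Se1 fixes effort; stroke away)
#1 |TF1  (0-jn J2 has e-setter on 4)
#2 |I1  (common-e at J2 fixed by 4)
#0 |J1  (TF1: transformer flips bond 1)
#3 |I2  (only one flow-in slot at J1)

b0 →J1
b1 →TF1
b2 →I1
b3 →I2
b4 →J2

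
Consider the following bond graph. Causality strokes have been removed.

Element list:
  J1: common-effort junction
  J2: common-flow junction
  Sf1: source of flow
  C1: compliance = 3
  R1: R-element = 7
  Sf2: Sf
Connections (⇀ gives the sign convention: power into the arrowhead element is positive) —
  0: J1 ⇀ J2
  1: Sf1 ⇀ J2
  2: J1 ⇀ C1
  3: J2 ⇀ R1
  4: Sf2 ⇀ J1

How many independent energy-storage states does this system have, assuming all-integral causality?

#1 stroke→Sf1  (Sf1 fixes flow; stroke at Sf1)
#4 stroke→Sf2  (source Sf2 imposes f)
#0 stroke→J2  (J2 flow already set via bond 1)
#3 stroke→J2  (J2: bond 1 brought flow, rest push out)
#2 stroke→J1  (closing 0-jn rule on J1)

1  (C1 all integral)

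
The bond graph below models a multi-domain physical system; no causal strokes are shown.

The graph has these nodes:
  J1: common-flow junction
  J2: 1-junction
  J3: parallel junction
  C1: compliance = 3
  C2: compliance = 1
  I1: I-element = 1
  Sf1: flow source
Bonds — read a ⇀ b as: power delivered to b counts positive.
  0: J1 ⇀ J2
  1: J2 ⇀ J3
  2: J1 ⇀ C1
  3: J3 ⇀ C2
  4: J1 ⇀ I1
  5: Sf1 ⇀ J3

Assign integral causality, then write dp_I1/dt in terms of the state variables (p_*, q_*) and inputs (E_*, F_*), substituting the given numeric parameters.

b5 →Sf1  (Sf1: flow source, stroke at near end)
b2 →J1  (C1 outputs effort q/C1)
b3 →J3  (C2 integral (e out))
b1 →J2  (J3 effort already set via bond 3)
b0 →J1  (J2: last free bond brings flow in)
b4 →I1  (closing 1-jn rule on J1)

dp_I1/dt = -q_C1/3 - q_C2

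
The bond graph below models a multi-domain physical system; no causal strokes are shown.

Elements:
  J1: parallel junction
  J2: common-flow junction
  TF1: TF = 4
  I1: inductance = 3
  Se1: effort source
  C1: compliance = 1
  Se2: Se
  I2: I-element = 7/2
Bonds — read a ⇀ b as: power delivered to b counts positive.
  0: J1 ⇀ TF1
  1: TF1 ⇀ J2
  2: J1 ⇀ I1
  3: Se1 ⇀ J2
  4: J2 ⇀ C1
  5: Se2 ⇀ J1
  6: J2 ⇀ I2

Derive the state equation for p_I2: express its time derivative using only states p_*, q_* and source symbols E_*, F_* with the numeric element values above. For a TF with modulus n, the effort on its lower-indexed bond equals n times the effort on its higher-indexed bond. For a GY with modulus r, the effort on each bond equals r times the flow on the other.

dp_I2/dt = E_Se1 + E_Se2/4 - q_C1

β3 stroke at J2  (Se1 fixes effort; stroke away)
β5 stroke at J1  (source Se2 imposes e)
β0 stroke at TF1  (common-e at J1 fixed by 5)
β2 stroke at I1  (0-jn J1 has e-setter on 5)
β1 stroke at J2  (through TF1, causality passes straight; one stroke at TF1)
β4 stroke at J2  (C1 outputs effort q/C1)
β6 stroke at I2  (closing 1-jn rule on J2)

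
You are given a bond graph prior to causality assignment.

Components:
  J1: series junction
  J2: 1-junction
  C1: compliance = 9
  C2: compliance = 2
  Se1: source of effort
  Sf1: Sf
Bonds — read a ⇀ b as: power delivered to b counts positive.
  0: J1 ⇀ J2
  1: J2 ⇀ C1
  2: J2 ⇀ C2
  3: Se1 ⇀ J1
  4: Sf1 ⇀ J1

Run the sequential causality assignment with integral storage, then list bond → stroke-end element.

b0 stroke at J1
b1 stroke at J2
b2 stroke at J2
b3 stroke at J1
b4 stroke at Sf1

bond 3 →J1  (source Se1 imposes e)
bond 4 →Sf1  (Sf1 (Sf) sets flow on bond)
bond 0 →J1  (J1: bond 4 brought flow, rest push out)
bond 1 →J2  (J2 flow already set via bond 0)
bond 2 →J2  (common-f at J2 fixed by 0)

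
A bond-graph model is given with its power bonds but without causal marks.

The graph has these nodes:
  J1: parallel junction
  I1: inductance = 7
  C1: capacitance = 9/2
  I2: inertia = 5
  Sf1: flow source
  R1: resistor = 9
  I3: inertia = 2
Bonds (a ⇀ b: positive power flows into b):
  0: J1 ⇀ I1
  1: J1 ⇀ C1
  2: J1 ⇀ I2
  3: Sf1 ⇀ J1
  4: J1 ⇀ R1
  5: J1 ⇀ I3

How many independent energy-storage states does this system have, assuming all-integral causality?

4  (C1, I1, I2, I3 all integral)

β3 →Sf1  (source Sf1 imposes f)
β0 →I1  (I1: I, integral causality)
β1 →J1  (C1 integral (e out))
β2 →I2  (J1 effort already set via bond 1)
β4 →R1  (J1: bond 1 brought effort, rest push out)
β5 →I3  (common-e at J1 fixed by 1)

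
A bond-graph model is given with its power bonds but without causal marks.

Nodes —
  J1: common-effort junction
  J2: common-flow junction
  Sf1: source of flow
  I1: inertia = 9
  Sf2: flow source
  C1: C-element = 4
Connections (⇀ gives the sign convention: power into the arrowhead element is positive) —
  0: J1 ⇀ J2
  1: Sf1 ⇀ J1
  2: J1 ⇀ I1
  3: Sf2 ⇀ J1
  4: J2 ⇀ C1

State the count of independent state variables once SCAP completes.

2  (C1, I1 all integral)

β1 |Sf1  (Sf1 fixes flow; stroke at Sf1)
β3 |Sf2  (source Sf2 imposes f)
β2 |I1  (prefer integral on I1)
β0 |J1  (J1 needs exactly one e-in)
β4 |J2  (1-jn J2 has f-setter on 0)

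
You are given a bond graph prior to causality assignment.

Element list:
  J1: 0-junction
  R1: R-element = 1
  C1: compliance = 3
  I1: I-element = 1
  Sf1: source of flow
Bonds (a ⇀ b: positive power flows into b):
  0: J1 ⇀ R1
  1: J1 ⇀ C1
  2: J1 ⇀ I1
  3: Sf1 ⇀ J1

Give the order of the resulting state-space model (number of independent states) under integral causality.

b3 stroke→Sf1  (Sf1 fixes flow; stroke at Sf1)
b1 stroke→J1  (C1 integral (e out))
b0 stroke→R1  (J1: bond 1 brought effort, rest push out)
b2 stroke→I1  (J1: bond 1 brought effort, rest push out)

2  (C1, I1 all integral)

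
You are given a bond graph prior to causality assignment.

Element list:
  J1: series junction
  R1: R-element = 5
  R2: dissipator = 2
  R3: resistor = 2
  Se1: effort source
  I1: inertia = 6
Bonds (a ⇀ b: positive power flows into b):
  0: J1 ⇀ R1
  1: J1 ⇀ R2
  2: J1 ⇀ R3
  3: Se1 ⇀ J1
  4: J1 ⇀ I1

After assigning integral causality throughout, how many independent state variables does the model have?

β3 |J1  (Se1: effort source, stroke at far end)
β4 |I1  (I1 integral (f out))
β0 |J1  (J1: bond 4 brought flow, rest push out)
β1 |J1  (1-jn J1 has f-setter on 4)
β2 |J1  (J1 flow already set via bond 4)

1  (I1 all integral)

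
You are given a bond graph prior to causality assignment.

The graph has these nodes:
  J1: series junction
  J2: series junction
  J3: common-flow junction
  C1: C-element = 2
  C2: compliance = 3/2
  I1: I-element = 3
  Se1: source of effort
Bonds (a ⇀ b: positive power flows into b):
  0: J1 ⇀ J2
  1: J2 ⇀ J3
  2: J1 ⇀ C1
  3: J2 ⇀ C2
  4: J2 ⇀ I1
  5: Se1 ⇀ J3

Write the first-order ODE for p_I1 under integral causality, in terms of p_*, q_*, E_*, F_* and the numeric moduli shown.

dp_I1/dt = E_Se1 - q_C1/2 - 2*q_C2/3

b5 stroke→J3  (Se1 fixes effort; stroke away)
b1 stroke→J2  (closing 1-jn rule on J3)
b2 stroke→J1  (C1: C, integral causality)
b0 stroke→J2  (closing 1-jn rule on J1)
b3 stroke→J2  (C2 integral (e out))
b4 stroke→I1  (J2 needs exactly one f-in)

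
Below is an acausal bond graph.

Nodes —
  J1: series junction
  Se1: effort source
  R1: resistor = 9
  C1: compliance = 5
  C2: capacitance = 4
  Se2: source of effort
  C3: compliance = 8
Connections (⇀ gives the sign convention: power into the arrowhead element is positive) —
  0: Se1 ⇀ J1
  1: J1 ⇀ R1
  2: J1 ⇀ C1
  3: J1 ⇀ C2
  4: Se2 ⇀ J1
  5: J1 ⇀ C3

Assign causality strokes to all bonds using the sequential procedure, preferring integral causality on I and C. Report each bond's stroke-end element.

b0 |J1
b1 |R1
b2 |J1
b3 |J1
b4 |J1
b5 |J1

bond 0 stroke at J1  (Se1 (Se) sets effort on bond)
bond 4 stroke at J1  (Se2 (Se) sets effort on bond)
bond 2 stroke at J1  (prefer integral on C1)
bond 3 stroke at J1  (C2 integral (e out))
bond 5 stroke at J1  (prefer integral on C3)
bond 1 stroke at R1  (J1: last free bond brings flow in)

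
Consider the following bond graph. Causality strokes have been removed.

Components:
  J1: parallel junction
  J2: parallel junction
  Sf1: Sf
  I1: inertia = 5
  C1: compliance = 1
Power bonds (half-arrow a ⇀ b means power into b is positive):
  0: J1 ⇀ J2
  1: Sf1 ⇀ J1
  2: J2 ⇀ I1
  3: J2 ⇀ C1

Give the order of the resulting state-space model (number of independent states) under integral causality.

#1 stroke→Sf1  (Sf1: flow source, stroke at near end)
#0 stroke→J1  (J1: last free bond brings effort in)
#2 stroke→I1  (I1 integral (f out))
#3 stroke→J2  (J2: last free bond brings effort in)

2  (C1, I1 all integral)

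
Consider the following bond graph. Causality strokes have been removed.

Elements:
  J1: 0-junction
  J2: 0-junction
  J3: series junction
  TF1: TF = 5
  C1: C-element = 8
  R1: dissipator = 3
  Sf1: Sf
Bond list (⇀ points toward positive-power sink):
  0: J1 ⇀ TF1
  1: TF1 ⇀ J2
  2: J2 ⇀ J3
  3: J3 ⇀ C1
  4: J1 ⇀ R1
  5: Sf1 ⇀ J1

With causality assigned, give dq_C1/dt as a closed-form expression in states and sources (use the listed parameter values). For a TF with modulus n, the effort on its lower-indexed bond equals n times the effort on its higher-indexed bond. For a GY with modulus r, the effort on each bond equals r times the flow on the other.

dq_C1/dt = 5*F_Sf1 - 25*q_C1/24

bond 5 stroke at Sf1  (Sf1: flow source, stroke at near end)
bond 3 stroke at J3  (C1 outputs effort q/C1)
bond 2 stroke at J2  (J3: last free bond brings flow in)
bond 1 stroke at TF1  (0-jn J2 has e-setter on 2)
bond 0 stroke at J1  (through TF1, causality passes straight; one stroke at TF1)
bond 4 stroke at R1  (common-e at J1 fixed by 0)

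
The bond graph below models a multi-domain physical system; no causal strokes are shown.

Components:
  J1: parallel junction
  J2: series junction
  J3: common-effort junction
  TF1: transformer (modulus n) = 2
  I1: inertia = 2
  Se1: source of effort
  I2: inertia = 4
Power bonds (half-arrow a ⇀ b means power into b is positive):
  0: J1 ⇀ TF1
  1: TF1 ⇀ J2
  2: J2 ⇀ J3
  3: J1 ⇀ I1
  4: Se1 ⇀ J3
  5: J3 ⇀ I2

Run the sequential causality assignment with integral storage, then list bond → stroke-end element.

#0 |J1
#1 |TF1
#2 |J2
#3 |I1
#4 |J3
#5 |I2

bond 4 stroke at J3  (Se1 (Se) sets effort on bond)
bond 2 stroke at J2  (common-e at J3 fixed by 4)
bond 5 stroke at I2  (J3 effort already set via bond 4)
bond 1 stroke at TF1  (J2 needs exactly one f-in)
bond 0 stroke at J1  (through TF1, causality passes straight; one stroke at TF1)
bond 3 stroke at I1  (J1: bond 0 brought effort, rest push out)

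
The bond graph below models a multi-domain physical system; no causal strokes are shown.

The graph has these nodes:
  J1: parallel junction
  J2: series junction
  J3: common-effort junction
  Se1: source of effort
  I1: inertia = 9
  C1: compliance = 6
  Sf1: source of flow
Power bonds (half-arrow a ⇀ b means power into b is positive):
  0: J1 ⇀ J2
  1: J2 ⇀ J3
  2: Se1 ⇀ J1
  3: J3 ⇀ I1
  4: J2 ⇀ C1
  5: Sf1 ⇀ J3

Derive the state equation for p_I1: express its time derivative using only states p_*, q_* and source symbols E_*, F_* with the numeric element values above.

dp_I1/dt = E_Se1 - q_C1/6

b2 →J1  (Se1: effort source, stroke at far end)
b5 →Sf1  (Sf1: flow source, stroke at near end)
b0 →J2  (0-jn J1 has e-setter on 2)
b3 →I1  (I1 integral (f out))
b1 →J3  (J3: last free bond brings effort in)
b4 →J2  (1-jn J2 has f-setter on 1)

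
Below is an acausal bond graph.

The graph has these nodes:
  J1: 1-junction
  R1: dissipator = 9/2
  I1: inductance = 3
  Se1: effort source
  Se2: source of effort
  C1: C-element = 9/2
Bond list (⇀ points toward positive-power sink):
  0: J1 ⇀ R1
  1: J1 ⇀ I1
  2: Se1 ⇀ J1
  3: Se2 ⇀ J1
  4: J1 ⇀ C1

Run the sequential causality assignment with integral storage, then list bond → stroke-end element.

#0 stroke→J1
#1 stroke→I1
#2 stroke→J1
#3 stroke→J1
#4 stroke→J1

bond 2 →J1  (Se1 (Se) sets effort on bond)
bond 3 →J1  (source Se2 imposes e)
bond 1 →I1  (I1 integral (f out))
bond 0 →J1  (J1 flow already set via bond 1)
bond 4 →J1  (1-jn J1 has f-setter on 1)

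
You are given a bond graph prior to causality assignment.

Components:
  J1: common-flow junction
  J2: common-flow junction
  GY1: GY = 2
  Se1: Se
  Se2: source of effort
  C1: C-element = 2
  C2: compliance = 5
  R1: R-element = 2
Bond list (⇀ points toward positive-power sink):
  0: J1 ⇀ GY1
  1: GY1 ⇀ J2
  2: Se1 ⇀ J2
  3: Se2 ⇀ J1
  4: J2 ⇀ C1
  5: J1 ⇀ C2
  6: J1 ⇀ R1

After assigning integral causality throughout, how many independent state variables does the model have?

2  (C1, C2 all integral)

bond 2 stroke→J2  (Se1 (Se) sets effort on bond)
bond 3 stroke→J1  (Se2: effort source, stroke at far end)
bond 4 stroke→J2  (prefer integral on C1)
bond 1 stroke→GY1  (closing 1-jn rule on J2)
bond 0 stroke→GY1  (GY1: gyrator matches bond 1)
bond 5 stroke→J1  (common-f at J1 fixed by 0)
bond 6 stroke→J1  (J1: bond 0 brought flow, rest push out)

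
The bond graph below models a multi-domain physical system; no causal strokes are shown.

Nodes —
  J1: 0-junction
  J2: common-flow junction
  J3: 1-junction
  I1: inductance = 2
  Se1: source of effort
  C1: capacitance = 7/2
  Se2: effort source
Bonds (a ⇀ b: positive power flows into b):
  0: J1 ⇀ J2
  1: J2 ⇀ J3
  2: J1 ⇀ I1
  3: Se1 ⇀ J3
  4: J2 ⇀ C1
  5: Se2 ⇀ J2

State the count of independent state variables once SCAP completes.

b3 →J3  (Se1 fixes effort; stroke away)
b5 →J2  (Se2 fixes effort; stroke away)
b1 →J2  (J3: last free bond brings flow in)
b2 →I1  (prefer integral on I1)
b0 →J1  (J1: last free bond brings effort in)
b4 →J2  (common-f at J2 fixed by 0)

2  (C1, I1 all integral)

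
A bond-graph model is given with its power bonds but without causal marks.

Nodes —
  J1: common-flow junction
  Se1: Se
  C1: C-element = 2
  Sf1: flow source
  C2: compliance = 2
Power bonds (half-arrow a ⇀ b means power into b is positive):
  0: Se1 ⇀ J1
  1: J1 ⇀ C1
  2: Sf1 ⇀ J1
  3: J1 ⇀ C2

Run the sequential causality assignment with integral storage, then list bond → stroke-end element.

#0 stroke→J1  (source Se1 imposes e)
#2 stroke→Sf1  (Sf1 fixes flow; stroke at Sf1)
#1 stroke→J1  (1-jn J1 has f-setter on 2)
#3 stroke→J1  (J1 flow already set via bond 2)

β0 stroke→J1
β1 stroke→J1
β2 stroke→Sf1
β3 stroke→J1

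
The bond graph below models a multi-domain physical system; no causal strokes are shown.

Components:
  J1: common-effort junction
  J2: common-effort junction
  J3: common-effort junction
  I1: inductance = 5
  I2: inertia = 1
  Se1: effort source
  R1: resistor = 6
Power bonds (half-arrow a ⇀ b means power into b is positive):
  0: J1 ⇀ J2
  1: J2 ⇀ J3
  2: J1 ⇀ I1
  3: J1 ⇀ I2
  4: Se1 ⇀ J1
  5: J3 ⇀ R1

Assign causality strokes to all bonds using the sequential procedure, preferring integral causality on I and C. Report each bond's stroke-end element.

b4 stroke→J1  (Se1 fixes effort; stroke away)
b0 stroke→J2  (J1: bond 4 brought effort, rest push out)
b2 stroke→I1  (J1: bond 4 brought effort, rest push out)
b3 stroke→I2  (0-jn J1 has e-setter on 4)
b1 stroke→J3  (J2: bond 0 brought effort, rest push out)
b5 stroke→R1  (J3: bond 1 brought effort, rest push out)

#0 |J2
#1 |J3
#2 |I1
#3 |I2
#4 |J1
#5 |R1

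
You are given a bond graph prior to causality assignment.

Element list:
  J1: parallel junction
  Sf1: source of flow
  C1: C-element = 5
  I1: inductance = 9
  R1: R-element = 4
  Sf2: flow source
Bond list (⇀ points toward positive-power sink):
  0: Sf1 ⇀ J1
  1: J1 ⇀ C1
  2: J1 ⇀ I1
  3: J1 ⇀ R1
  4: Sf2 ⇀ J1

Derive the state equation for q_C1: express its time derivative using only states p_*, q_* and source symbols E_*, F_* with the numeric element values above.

dq_C1/dt = F_Sf1 + F_Sf2 - p_I1/9 - q_C1/20

bond 0 →Sf1  (Sf1 fixes flow; stroke at Sf1)
bond 4 →Sf2  (source Sf2 imposes f)
bond 1 →J1  (C1: C, integral causality)
bond 2 →I1  (common-e at J1 fixed by 1)
bond 3 →R1  (J1 effort already set via bond 1)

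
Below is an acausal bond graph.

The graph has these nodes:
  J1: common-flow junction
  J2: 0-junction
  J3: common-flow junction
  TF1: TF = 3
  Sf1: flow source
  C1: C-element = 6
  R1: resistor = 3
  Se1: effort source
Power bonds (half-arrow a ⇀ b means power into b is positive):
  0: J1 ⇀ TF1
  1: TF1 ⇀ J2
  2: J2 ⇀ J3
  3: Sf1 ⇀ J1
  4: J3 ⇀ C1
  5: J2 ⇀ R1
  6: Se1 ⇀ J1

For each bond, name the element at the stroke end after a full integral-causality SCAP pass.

#3 stroke→Sf1  (Sf1: flow source, stroke at near end)
#6 stroke→J1  (Se1: effort source, stroke at far end)
#0 stroke→J1  (common-f at J1 fixed by 3)
#1 stroke→TF1  (through TF1, causality passes straight; one stroke at TF1)
#4 stroke→J3  (C1 integral (e out))
#2 stroke→J2  (only one flow-in slot at J3)
#5 stroke→R1  (J2: bond 2 brought effort, rest push out)

b0 →J1
b1 →TF1
b2 →J2
b3 →Sf1
b4 →J3
b5 →R1
b6 →J1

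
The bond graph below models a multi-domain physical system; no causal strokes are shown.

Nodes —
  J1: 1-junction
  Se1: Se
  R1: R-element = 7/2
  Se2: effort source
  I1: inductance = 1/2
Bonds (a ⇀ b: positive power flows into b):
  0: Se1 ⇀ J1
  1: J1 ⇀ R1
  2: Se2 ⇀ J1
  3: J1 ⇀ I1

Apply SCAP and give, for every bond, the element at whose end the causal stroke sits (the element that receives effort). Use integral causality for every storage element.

#0 stroke at J1  (Se1 fixes effort; stroke away)
#2 stroke at J1  (source Se2 imposes e)
#3 stroke at I1  (prefer integral on I1)
#1 stroke at J1  (1-jn J1 has f-setter on 3)

β0 stroke→J1
β1 stroke→J1
β2 stroke→J1
β3 stroke→I1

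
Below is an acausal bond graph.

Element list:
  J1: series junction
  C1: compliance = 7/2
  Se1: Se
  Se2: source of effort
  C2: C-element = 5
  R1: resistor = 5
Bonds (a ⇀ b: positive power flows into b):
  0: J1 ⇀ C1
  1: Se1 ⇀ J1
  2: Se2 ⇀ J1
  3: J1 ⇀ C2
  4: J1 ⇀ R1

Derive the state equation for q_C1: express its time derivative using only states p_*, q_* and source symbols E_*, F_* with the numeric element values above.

dq_C1/dt = E_Se1/5 + E_Se2/5 - 2*q_C1/35 - q_C2/25

b1 stroke at J1  (Se1 (Se) sets effort on bond)
b2 stroke at J1  (Se2: effort source, stroke at far end)
b0 stroke at J1  (C1: C, integral causality)
b3 stroke at J1  (C2: C, integral causality)
b4 stroke at R1  (only one flow-in slot at J1)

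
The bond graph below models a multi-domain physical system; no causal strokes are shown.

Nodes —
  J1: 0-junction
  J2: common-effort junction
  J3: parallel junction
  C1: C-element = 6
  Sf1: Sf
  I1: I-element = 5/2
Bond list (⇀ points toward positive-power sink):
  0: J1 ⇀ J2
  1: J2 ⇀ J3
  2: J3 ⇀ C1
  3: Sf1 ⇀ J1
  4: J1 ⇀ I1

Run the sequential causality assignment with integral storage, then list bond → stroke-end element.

b0 →J1
b1 →J2
b2 →J3
b3 →Sf1
b4 →I1

bond 3 →Sf1  (source Sf1 imposes f)
bond 2 →J3  (C1 outputs effort q/C1)
bond 1 →J2  (J3 effort already set via bond 2)
bond 0 →J1  (0-jn J2 has e-setter on 1)
bond 4 →I1  (J1: bond 0 brought effort, rest push out)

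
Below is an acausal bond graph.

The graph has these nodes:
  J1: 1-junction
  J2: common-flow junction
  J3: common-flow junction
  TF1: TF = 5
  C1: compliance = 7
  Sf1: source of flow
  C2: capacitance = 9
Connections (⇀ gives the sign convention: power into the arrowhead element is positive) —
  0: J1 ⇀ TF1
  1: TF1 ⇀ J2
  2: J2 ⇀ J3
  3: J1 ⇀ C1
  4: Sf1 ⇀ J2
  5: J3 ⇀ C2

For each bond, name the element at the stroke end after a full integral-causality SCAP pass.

bond 0 |TF1
bond 1 |J2
bond 2 |J2
bond 3 |J1
bond 4 |Sf1
bond 5 |J3

β4 stroke at Sf1  (source Sf1 imposes f)
β1 stroke at J2  (1-jn J2 has f-setter on 4)
β2 stroke at J2  (1-jn J2 has f-setter on 4)
β5 stroke at J3  (J3: bond 2 brought flow, rest push out)
β0 stroke at TF1  (TF1: transformer flips bond 1)
β3 stroke at J1  (J1 flow already set via bond 0)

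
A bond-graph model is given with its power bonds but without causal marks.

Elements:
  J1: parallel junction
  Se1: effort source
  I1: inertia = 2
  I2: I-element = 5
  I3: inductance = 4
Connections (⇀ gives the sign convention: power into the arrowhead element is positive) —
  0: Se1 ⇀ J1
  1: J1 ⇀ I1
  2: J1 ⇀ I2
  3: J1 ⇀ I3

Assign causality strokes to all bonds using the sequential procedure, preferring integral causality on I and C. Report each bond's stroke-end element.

β0 →J1
β1 →I1
β2 →I2
β3 →I3

#0 stroke→J1  (Se1: effort source, stroke at far end)
#1 stroke→I1  (0-jn J1 has e-setter on 0)
#2 stroke→I2  (0-jn J1 has e-setter on 0)
#3 stroke→I3  (0-jn J1 has e-setter on 0)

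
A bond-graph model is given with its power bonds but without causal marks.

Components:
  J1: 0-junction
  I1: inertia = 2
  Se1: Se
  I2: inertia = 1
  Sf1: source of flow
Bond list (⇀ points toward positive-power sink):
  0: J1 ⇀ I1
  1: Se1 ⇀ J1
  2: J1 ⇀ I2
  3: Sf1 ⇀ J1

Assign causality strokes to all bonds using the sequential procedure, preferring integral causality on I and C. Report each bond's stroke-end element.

b0 →I1
b1 →J1
b2 →I2
b3 →Sf1

#1 →J1  (Se1 (Se) sets effort on bond)
#3 →Sf1  (Sf1 (Sf) sets flow on bond)
#0 →I1  (J1: bond 1 brought effort, rest push out)
#2 →I2  (J1 effort already set via bond 1)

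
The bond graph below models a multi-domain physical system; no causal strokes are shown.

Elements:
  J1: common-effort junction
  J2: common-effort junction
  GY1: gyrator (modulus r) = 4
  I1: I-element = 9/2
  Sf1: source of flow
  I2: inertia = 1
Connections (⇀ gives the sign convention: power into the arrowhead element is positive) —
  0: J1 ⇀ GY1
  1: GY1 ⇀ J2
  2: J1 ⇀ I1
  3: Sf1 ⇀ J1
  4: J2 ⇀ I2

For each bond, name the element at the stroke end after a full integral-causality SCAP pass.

#3 →Sf1  (Sf1 fixes flow; stroke at Sf1)
#2 →I1  (prefer integral on I1)
#0 →J1  (J1 needs exactly one e-in)
#1 →J2  (GY1: gyrator matches bond 0)
#4 →I2  (J2 effort already set via bond 1)

bond 0 →J1
bond 1 →J2
bond 2 →I1
bond 3 →Sf1
bond 4 →I2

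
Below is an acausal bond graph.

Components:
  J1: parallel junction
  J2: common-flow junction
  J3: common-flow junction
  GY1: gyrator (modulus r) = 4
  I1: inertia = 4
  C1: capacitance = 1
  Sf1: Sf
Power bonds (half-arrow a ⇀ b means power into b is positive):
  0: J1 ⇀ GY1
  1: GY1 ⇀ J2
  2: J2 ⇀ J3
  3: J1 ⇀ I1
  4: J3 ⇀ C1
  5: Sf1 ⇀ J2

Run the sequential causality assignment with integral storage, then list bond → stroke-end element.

b5 →Sf1  (Sf1 fixes flow; stroke at Sf1)
b1 →J2  (J2: bond 5 brought flow, rest push out)
b2 →J2  (common-f at J2 fixed by 5)
b4 →J3  (J3: bond 2 brought flow, rest push out)
b0 →J1  (GY1: gyrator matches bond 1)
b3 →I1  (common-e at J1 fixed by 0)

#0 stroke→J1
#1 stroke→J2
#2 stroke→J2
#3 stroke→I1
#4 stroke→J3
#5 stroke→Sf1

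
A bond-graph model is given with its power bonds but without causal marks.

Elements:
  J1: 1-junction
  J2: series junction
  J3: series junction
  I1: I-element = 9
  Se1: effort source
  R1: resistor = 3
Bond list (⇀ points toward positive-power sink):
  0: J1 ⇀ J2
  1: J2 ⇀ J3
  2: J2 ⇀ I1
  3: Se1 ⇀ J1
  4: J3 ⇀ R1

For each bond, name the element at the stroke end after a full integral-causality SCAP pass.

β3 →J1  (Se1: effort source, stroke at far end)
β0 →J2  (closing 1-jn rule on J1)
β2 →I1  (I1 integral (f out))
β1 →J2  (J2 flow already set via bond 2)
β4 →J3  (1-jn J3 has f-setter on 1)

β0 stroke at J2
β1 stroke at J2
β2 stroke at I1
β3 stroke at J1
β4 stroke at J3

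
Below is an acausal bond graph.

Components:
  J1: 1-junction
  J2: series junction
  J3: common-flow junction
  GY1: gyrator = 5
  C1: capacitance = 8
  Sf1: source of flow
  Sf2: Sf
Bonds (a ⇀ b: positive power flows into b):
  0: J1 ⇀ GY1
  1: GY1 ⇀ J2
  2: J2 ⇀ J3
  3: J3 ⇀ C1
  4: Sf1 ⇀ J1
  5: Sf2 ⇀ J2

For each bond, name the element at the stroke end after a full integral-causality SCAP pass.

b0 stroke→J1
b1 stroke→J2
b2 stroke→J2
b3 stroke→J3
b4 stroke→Sf1
b5 stroke→Sf2

#4 stroke→Sf1  (source Sf1 imposes f)
#5 stroke→Sf2  (Sf2: flow source, stroke at near end)
#0 stroke→J1  (1-jn J1 has f-setter on 4)
#1 stroke→J2  (J2 flow already set via bond 5)
#2 stroke→J2  (common-f at J2 fixed by 5)
#3 stroke→J3  (J3: bond 2 brought flow, rest push out)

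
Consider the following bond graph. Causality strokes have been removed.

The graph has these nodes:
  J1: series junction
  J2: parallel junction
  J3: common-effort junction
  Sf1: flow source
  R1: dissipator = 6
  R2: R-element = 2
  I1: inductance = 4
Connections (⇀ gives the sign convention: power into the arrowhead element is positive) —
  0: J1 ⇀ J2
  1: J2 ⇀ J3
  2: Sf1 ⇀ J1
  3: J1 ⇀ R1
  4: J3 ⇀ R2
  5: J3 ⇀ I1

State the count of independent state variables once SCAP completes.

b2 stroke at Sf1  (source Sf1 imposes f)
b0 stroke at J1  (J1: bond 2 brought flow, rest push out)
b3 stroke at J1  (common-f at J1 fixed by 2)
b1 stroke at J2  (only one effort-in slot at J2)
b5 stroke at I1  (I1: I, integral causality)
b4 stroke at J3  (closing 0-jn rule on J3)

1  (I1 all integral)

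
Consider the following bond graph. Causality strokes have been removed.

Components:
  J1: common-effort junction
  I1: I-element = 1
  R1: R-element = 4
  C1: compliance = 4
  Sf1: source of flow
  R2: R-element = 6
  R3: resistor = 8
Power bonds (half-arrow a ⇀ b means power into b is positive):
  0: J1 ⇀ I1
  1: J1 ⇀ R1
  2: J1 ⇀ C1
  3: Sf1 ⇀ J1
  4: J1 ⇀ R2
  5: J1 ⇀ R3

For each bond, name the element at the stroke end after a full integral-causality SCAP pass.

#3 stroke→Sf1  (Sf1: flow source, stroke at near end)
#0 stroke→I1  (I1 integral (f out))
#2 stroke→J1  (C1 integral (e out))
#1 stroke→R1  (J1: bond 2 brought effort, rest push out)
#4 stroke→R2  (J1 effort already set via bond 2)
#5 stroke→R3  (common-e at J1 fixed by 2)

bond 0 →I1
bond 1 →R1
bond 2 →J1
bond 3 →Sf1
bond 4 →R2
bond 5 →R3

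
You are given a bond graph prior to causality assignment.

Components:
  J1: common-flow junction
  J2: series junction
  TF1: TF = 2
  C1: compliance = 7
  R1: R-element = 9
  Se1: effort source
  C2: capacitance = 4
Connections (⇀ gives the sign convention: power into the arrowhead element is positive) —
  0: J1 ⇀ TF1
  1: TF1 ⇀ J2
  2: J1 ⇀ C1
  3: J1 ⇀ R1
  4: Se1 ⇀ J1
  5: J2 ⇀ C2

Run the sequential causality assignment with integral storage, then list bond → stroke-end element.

#0 stroke at J1
#1 stroke at TF1
#2 stroke at J1
#3 stroke at R1
#4 stroke at J1
#5 stroke at J2

bond 4 →J1  (source Se1 imposes e)
bond 2 →J1  (C1 outputs effort q/C1)
bond 5 →J2  (C2 integral (e out))
bond 1 →TF1  (J2 needs exactly one f-in)
bond 0 →J1  (TF1: transformer flips bond 1)
bond 3 →R1  (J1: last free bond brings flow in)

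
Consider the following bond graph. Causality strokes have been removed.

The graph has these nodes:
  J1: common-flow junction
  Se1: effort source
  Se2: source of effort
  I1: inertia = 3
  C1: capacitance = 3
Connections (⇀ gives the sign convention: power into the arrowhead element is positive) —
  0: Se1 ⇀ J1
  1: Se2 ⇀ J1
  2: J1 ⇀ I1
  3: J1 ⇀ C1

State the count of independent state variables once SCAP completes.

2  (C1, I1 all integral)

bond 0 stroke at J1  (Se1 (Se) sets effort on bond)
bond 1 stroke at J1  (source Se2 imposes e)
bond 2 stroke at I1  (I1 outputs flow p/I1)
bond 3 stroke at J1  (common-f at J1 fixed by 2)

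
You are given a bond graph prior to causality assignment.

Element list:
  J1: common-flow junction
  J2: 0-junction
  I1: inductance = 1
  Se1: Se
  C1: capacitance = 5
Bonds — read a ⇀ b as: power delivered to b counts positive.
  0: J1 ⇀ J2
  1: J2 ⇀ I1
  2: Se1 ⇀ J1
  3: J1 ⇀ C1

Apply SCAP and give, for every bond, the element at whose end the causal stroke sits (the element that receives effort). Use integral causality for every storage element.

b0 stroke at J2
b1 stroke at I1
b2 stroke at J1
b3 stroke at J1

#2 stroke at J1  (Se1 (Se) sets effort on bond)
#1 stroke at I1  (I1: I, integral causality)
#0 stroke at J2  (J2 needs exactly one e-in)
#3 stroke at J1  (common-f at J1 fixed by 0)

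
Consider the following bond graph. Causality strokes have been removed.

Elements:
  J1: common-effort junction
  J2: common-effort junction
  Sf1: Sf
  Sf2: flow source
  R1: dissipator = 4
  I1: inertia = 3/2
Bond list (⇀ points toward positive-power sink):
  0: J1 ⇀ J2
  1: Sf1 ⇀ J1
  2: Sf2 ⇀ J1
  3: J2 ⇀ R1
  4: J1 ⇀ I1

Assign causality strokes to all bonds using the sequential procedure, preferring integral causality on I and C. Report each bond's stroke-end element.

β0 →J1
β1 →Sf1
β2 →Sf2
β3 →J2
β4 →I1

#1 |Sf1  (source Sf1 imposes f)
#2 |Sf2  (Sf2 fixes flow; stroke at Sf2)
#4 |I1  (I1 outputs flow p/I1)
#0 |J1  (only one effort-in slot at J1)
#3 |J2  (closing 0-jn rule on J2)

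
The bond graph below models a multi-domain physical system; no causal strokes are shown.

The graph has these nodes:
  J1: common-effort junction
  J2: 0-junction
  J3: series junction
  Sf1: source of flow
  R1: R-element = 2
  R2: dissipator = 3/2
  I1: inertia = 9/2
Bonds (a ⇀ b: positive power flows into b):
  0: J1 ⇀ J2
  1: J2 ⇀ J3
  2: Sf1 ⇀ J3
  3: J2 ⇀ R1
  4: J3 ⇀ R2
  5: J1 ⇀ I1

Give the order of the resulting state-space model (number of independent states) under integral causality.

b2 stroke→Sf1  (Sf1 fixes flow; stroke at Sf1)
b1 stroke→J3  (J3: bond 2 brought flow, rest push out)
b4 stroke→J3  (common-f at J3 fixed by 2)
b5 stroke→I1  (prefer integral on I1)
b0 stroke→J1  (closing 0-jn rule on J1)
b3 stroke→J2  (closing 0-jn rule on J2)

1  (I1 all integral)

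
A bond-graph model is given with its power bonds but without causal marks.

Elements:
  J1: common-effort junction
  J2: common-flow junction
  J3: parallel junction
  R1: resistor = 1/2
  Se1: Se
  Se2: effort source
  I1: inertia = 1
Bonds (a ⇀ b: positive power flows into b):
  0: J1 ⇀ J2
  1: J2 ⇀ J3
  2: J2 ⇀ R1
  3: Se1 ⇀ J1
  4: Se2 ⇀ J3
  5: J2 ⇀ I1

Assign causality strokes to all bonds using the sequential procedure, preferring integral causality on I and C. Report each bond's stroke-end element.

β0 stroke at J2
β1 stroke at J2
β2 stroke at J2
β3 stroke at J1
β4 stroke at J3
β5 stroke at I1

#3 |J1  (source Se1 imposes e)
#4 |J3  (source Se2 imposes e)
#0 |J2  (0-jn J1 has e-setter on 3)
#1 |J2  (common-e at J3 fixed by 4)
#5 |I1  (I1 outputs flow p/I1)
#2 |J2  (J2 flow already set via bond 5)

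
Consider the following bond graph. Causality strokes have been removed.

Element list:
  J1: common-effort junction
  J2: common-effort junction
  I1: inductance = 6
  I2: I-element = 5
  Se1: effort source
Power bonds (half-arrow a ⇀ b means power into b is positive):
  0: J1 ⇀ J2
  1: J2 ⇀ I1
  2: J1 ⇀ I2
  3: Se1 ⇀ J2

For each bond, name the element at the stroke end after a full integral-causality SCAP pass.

b3 stroke→J2  (source Se1 imposes e)
b0 stroke→J1  (0-jn J2 has e-setter on 3)
b1 stroke→I1  (0-jn J2 has e-setter on 3)
b2 stroke→I2  (J1 effort already set via bond 0)

#0 stroke→J1
#1 stroke→I1
#2 stroke→I2
#3 stroke→J2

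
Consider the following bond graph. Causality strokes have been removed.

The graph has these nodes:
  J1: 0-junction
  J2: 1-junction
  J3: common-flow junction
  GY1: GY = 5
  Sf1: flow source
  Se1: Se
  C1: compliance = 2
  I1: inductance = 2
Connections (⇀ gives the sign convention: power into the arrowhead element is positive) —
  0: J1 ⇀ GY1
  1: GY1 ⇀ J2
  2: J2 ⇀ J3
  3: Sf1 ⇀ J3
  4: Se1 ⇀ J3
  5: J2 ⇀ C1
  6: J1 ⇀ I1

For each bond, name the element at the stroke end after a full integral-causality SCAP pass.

b0 →J1
b1 →J2
b2 →J3
b3 →Sf1
b4 →J3
b5 →J2
b6 →I1

#3 |Sf1  (Sf1 fixes flow; stroke at Sf1)
#4 |J3  (Se1: effort source, stroke at far end)
#2 |J3  (J3: bond 3 brought flow, rest push out)
#1 |J2  (J2 flow already set via bond 2)
#5 |J2  (common-f at J2 fixed by 2)
#0 |J1  (GY1: gyrator matches bond 1)
#6 |I1  (J1: bond 0 brought effort, rest push out)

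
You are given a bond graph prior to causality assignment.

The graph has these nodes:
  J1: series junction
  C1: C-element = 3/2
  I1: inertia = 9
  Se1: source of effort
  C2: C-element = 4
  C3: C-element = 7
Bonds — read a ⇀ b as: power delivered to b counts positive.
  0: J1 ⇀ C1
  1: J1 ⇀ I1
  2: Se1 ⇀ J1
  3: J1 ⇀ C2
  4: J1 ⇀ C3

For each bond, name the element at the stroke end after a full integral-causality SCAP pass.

b2 stroke→J1  (source Se1 imposes e)
b0 stroke→J1  (prefer integral on C1)
b1 stroke→I1  (I1 integral (f out))
b3 stroke→J1  (1-jn J1 has f-setter on 1)
b4 stroke→J1  (J1: bond 1 brought flow, rest push out)

β0 |J1
β1 |I1
β2 |J1
β3 |J1
β4 |J1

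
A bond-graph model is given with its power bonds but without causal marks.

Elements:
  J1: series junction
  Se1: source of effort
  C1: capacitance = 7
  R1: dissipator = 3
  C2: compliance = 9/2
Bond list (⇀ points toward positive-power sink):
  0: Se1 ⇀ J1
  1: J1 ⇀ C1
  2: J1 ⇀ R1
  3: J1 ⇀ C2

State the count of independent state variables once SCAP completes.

2  (C1, C2 all integral)

b0 stroke at J1  (Se1: effort source, stroke at far end)
b1 stroke at J1  (prefer integral on C1)
b3 stroke at J1  (C2: C, integral causality)
b2 stroke at R1  (J1 needs exactly one f-in)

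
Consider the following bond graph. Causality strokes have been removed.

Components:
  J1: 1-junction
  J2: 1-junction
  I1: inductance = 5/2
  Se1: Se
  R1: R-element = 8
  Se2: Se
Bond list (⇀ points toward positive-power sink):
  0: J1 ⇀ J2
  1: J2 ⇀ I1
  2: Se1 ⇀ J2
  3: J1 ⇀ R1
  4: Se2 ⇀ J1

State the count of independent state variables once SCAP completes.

β2 stroke at J2  (Se1 fixes effort; stroke away)
β4 stroke at J1  (source Se2 imposes e)
β1 stroke at I1  (I1 integral (f out))
β0 stroke at J2  (J2: bond 1 brought flow, rest push out)
β3 stroke at J1  (common-f at J1 fixed by 0)

1  (I1 all integral)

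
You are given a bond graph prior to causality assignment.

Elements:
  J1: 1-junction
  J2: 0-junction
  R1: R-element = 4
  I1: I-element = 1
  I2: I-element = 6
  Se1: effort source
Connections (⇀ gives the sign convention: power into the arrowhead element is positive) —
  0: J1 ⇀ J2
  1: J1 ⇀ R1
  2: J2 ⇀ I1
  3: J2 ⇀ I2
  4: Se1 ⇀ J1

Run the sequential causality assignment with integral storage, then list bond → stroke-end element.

bond 0 stroke at J2
bond 1 stroke at J1
bond 2 stroke at I1
bond 3 stroke at I2
bond 4 stroke at J1

#4 stroke at J1  (Se1 fixes effort; stroke away)
#2 stroke at I1  (I1 integral (f out))
#3 stroke at I2  (I2 outputs flow p/I2)
#0 stroke at J2  (J2: last free bond brings effort in)
#1 stroke at J1  (J1: bond 0 brought flow, rest push out)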